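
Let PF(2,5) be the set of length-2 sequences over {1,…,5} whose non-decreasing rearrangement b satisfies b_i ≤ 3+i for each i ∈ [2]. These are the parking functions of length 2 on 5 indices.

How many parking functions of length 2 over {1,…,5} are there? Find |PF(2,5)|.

24

|PF| = (5+1−2)·(5+1)^{2−1} = 4 · 6 = 24 (Pollak)
Example (4,4) → sorted (4,4): b_i ≤ 3+i ∀i, a PF.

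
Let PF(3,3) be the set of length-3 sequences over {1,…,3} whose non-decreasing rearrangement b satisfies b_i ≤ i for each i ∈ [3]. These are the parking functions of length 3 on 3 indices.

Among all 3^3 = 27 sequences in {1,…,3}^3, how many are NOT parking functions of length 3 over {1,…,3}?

11

#PF = (3+1−3)·(3+1)^{3−1} = 1 · 16 = 16 [KW]
Check (3,2,3) → sorted (2,3,3): b_1=2>1, not a PF.
3^3 − 16 = 27 − 16 = 11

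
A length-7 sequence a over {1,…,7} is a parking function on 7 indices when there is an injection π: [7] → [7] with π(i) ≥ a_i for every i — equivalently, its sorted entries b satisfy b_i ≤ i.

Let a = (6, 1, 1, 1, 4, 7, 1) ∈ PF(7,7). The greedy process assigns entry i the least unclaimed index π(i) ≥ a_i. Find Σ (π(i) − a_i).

Σπ = 28 ({1..7} each once); Σa = 6+1+1+1+4+7+1 = 21; disp = 28−21 = 7.

7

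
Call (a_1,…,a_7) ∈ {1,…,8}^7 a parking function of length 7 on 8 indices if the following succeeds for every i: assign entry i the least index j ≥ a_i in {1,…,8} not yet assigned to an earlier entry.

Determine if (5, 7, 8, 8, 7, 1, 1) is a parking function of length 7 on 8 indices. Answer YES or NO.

Order a: b = (1, 1, 5, 7, 7, 8, 8).
  b_1=1 ≤ 2
  b_2=1 ≤ 3
  b_3=5 > 4
  fails at i=3 ⇒ NO

NO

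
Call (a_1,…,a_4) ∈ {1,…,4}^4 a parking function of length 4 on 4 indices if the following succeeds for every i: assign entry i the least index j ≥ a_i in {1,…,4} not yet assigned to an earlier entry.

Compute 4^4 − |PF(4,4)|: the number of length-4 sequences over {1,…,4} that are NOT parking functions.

131

#PF = (5−4)·5^(4−1) = 1 · 125 = 125 (Pollak)
Check (3,4,4,3) → sorted (3,3,4,4): b_1=3>1, not a PF.
Total 256; non-PF = 256−125 = 131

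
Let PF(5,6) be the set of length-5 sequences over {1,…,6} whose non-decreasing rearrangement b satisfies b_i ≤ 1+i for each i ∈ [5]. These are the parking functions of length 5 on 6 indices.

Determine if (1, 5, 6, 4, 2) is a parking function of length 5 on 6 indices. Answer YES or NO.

YES

Sorted: b = (1, 2, 4, 5, 6).
  b_1=1 ≤ 2
  b_2=2 ≤ 3
  b_3=4 ≤ 4
  b_4=5 ≤ 5
  b_5=6 ≤ 6
All bounds hold ⇒ YES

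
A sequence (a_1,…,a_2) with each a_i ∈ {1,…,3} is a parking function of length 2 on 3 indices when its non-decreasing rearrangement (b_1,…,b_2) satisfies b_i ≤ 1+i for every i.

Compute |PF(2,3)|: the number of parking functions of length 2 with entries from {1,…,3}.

8

|PF(2,3)| = (4−2)·4^(2−1) = 2·4 = 8
Example (2,1) → sorted (1,2): b_i ≤ 1+i ∀i, a PF.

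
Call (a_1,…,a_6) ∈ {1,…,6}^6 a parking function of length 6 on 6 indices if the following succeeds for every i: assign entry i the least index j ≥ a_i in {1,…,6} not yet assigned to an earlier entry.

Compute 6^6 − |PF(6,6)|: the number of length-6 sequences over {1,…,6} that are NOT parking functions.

29849

#PF = (6+1−6)·(6+1)^{6−1} = 1×16807 = 16807 (Pollak)
One tuple (6,3,6,3,5,6) → sorted (3,3,5,6,6,6): b_1=3>1, not a PF.
Total 46656; non-PF = 46656−16807 = 29849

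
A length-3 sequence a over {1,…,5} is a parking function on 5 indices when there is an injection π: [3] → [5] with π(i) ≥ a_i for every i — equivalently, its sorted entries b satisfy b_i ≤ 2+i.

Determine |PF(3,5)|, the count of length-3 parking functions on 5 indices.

108

|PF| = (6−3)·6^(3−1) = 3·36 = 108 (Konheim–Weiss)
Check (5,4,1) → sorted (1,4,5): b_i ≤ 2+i ∀i, a PF.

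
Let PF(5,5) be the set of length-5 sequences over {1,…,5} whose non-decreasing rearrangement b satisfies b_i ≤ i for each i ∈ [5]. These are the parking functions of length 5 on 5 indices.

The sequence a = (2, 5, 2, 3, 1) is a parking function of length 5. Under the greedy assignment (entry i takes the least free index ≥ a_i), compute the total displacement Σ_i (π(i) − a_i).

2

Σπ(i) = 1+…+5 = 15; Σa = 2+5+2+3+1 = 13; disp = 15−13 = 2.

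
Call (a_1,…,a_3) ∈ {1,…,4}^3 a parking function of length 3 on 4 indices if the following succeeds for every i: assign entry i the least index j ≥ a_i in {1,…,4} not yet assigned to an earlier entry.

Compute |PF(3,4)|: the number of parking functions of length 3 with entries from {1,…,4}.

50

|PF| = (4+1−3)·(4+1)^{3−1} = 2 · 25 = 50 (Konheim–Weiss)
Example (1,2,1) → sorted (1,1,2): b_i ≤ 1+i ∀i, a PF.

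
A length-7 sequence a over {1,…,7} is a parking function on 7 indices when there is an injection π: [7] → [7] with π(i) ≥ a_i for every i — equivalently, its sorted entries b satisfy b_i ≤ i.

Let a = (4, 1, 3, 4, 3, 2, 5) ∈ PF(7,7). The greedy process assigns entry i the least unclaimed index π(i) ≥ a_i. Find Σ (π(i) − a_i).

Σπ = 28 ({1..7} each once); Σa = 4+1+3+4+3+2+5 = 22; disp = 28−22 = 6.

6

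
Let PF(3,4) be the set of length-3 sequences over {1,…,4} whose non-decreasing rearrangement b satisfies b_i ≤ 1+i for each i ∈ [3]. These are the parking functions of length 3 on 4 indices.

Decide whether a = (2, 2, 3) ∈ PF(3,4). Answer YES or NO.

Order a: b = (2, 2, 3).
  b_1=2 ≤ 2
  b_2=2 ≤ 3
  b_3=3 ≤ 4
All bounds hold ⇒ YES

YES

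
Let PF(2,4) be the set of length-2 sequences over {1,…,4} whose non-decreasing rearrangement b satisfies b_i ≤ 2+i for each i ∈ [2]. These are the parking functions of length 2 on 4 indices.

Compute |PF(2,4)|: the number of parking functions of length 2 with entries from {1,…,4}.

15

|PF| = (4+1−2)·(4+1)^{2−1} = 3 · 5 = 15 [KW]
E.g. (1,3) → sorted (1,3): b_i ≤ 2+i ∀i, a PF.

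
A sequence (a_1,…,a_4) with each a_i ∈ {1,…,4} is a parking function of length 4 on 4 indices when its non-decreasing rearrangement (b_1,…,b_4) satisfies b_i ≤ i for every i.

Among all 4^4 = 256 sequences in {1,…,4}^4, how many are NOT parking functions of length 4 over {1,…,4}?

131

|PF(4,4)| = 1·5^3 = 1 · 125 = 125 (Konheim–Weiss)
Check (3,4,4,3) → sorted (3,3,4,4): b_1=3>1, not a PF.
Total 256; non-PF = 256−125 = 131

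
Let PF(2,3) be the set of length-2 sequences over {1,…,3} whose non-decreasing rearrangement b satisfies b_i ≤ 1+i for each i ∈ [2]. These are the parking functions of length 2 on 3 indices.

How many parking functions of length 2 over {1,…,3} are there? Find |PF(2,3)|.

8

|PF(2,3)| = (3−2+1)·(3+1)^(2−1) = 2×4 = 8 [KW]
E.g. (1,2) → sorted (1,2): b_i ≤ 1+i ∀i, a PF.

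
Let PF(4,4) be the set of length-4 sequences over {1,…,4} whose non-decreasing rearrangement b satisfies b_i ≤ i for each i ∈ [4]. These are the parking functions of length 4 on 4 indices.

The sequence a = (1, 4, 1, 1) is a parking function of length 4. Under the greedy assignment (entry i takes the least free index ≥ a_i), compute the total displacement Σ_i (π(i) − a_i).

Σπ = 4·5/2 = 10 (π permutes [4]); Σa = 1+4+1+1 = 7; disp = 10−7 = 3.

3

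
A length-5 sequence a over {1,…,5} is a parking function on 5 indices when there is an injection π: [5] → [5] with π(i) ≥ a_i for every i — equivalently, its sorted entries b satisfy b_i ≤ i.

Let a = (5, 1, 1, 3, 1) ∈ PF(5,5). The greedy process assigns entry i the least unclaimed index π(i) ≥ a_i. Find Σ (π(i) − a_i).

4

Σπ = 5·6/2 = 15 (π permutes [5]); Σa = 5+1+1+3+1 = 11; disp = 15−11 = 4.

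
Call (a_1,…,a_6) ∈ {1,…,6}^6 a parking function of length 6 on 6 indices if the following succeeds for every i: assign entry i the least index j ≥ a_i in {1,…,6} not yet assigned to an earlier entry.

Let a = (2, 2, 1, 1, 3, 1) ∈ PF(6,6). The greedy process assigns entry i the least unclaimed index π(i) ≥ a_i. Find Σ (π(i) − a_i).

11

Σπ = 21 ({1..6} each once); Σa = 2+2+1+1+3+1 = 10; disp = 21−10 = 11.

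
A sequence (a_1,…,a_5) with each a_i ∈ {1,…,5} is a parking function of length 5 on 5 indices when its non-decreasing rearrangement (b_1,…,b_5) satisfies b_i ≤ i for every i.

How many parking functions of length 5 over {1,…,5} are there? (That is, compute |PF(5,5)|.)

|PF(5,5)| = (6−5)·6^(5−1) = 1·1296 = 1296
Example (3,4,2,4,1) → sorted (1,2,3,4,4): b_i ≤ i ∀i, a PF.

1296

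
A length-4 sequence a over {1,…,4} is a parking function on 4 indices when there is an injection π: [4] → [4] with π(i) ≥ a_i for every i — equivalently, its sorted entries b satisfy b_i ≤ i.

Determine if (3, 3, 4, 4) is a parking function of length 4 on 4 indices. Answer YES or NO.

Sorted: b = (3, 3, 4, 4).
  b_1=3 > 1
  fails at i=1 ⇒ NO

NO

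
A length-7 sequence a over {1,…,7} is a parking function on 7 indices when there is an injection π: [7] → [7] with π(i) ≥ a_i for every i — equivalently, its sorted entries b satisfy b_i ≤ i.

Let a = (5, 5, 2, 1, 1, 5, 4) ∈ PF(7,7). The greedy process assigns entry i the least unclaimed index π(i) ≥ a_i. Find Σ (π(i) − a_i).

Σπ(i) = 1+…+7 = 28; Σa = 5+5+2+1+1+5+4 = 23; disp = 28−23 = 5.

5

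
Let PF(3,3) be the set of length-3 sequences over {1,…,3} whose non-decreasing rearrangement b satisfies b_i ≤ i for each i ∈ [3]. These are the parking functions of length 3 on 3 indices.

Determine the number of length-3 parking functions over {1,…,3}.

16

#PF = 1·4^2 = 1·16 = 16 (Konheim–Weiss)
Example (3,2,1) → sorted (1,2,3): b_i ≤ i ∀i, a PF.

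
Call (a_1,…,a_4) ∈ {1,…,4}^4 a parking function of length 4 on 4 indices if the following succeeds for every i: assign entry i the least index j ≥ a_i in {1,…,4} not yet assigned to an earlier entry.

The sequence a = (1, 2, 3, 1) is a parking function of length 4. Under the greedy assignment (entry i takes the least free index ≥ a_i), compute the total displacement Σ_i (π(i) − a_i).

3

Σπ = 4·5/2 = 10 (π permutes [4]); Σa = 1+2+3+1 = 7; disp = 10−7 = 3.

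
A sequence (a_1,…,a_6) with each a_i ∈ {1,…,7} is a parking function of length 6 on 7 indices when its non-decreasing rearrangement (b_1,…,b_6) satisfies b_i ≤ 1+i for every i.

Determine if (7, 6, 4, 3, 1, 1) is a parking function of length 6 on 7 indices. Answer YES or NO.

YES

Rearranged: b = (1, 1, 3, 4, 6, 7).
  b_1=1 ≤ 2
  b_2=1 ≤ 3
  b_3=3 ≤ 4
  b_4=4 ≤ 5
  b_5=6 ≤ 6
  b_6=7 ≤ 7
All bounds hold ⇒ YES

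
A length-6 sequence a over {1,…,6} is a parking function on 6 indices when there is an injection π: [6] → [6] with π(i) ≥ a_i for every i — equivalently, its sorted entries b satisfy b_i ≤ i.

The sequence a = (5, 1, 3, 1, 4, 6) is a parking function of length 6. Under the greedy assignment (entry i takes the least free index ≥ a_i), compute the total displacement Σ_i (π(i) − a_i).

1

Σπ = 6·7/2 = 21 (π permutes [6]); Σa = 5+1+3+1+4+6 = 20; disp = 21−20 = 1.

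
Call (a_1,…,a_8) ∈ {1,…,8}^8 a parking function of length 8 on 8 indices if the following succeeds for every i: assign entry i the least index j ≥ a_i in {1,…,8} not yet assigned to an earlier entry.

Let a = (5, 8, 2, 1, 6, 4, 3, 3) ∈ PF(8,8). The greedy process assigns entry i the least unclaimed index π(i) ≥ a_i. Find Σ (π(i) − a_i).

Σπ = 8·9/2 = 36 (π permutes [8]); Σa = 5+8+2+1+6+4+3+3 = 32; disp = 36−32 = 4.

4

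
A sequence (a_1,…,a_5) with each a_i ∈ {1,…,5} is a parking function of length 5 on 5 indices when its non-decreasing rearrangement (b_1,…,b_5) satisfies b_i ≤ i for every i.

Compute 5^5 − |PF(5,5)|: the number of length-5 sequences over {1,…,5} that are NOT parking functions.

1829

Count = 1·6^4 = 1·1296 = 1296 (Pollak)
One tuple (3,3,3,5,4) → sorted (3,3,3,4,5): b_1=3>1, not a PF.
So 3125 − 1296 = 1829 fail.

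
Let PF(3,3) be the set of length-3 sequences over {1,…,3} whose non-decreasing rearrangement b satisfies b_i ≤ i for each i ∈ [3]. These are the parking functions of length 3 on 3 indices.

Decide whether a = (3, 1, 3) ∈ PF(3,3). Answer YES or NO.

NO

Order a: b = (1, 3, 3).
  b_1=1 ≤ 1
  b_2=3 > 2
  fails at i=2 ⇒ NO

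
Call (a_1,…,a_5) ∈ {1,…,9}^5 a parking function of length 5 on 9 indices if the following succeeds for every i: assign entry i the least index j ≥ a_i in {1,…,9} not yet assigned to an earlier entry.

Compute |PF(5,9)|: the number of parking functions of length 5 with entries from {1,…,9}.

50000

Count = 5·10^4 = 5×10000 = 50000
Example (4,3,8,6,9) → sorted (3,4,6,8,9): b_i ≤ 4+i ∀i, a PF.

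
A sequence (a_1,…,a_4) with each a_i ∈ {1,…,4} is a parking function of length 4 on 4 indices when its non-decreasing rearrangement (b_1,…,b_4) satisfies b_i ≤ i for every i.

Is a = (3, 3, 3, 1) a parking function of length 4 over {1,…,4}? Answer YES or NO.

Sorted: b = (1, 3, 3, 3).
  b_1=1 ≤ 1
  b_2=3 > 2
  fails at i=2 ⇒ NO

NO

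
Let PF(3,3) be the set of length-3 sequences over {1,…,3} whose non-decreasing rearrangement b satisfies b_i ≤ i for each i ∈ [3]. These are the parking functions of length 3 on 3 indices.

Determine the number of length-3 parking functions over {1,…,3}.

#PF = (3+1−3)·(3+1)^{3−1} = 1×16 = 16 (Konheim–Weiss)
Check (3,1,1) → sorted (1,1,3): b_i ≤ i ∀i, a PF.

16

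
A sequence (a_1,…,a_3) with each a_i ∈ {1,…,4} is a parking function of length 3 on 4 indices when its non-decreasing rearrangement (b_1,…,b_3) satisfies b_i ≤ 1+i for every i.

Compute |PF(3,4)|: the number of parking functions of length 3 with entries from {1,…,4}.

50

|PF(3,4)| = (4−3+1)·(4+1)^(3−1) = 2×25 = 50 [KW]
E.g. (4,3,1) → sorted (1,3,4): b_i ≤ 1+i ∀i, a PF.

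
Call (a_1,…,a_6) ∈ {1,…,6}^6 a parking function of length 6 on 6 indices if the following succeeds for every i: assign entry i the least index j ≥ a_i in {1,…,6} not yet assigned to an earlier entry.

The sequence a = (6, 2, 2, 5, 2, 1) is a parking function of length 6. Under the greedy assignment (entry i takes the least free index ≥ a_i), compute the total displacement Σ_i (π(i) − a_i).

3

Σπ = 21 ({1..6} each once); Σa = 6+2+2+5+2+1 = 18; disp = 21−18 = 3.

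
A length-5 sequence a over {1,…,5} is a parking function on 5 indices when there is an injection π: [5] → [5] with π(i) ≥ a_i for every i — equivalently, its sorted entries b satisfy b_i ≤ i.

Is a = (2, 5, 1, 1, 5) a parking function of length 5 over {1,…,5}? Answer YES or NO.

NO

Rearranged: b = (1, 1, 2, 5, 5).
  b_1=1 ≤ 1
  b_2=1 ≤ 2
  b_3=2 ≤ 3
  b_4=5 > 4
  fails at i=4 ⇒ NO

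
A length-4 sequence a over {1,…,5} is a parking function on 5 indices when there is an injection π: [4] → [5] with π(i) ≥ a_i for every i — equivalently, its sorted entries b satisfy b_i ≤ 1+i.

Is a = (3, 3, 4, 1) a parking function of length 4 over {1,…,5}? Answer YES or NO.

YES

Sorted: b = (1, 3, 3, 4).
  b_1=1 ≤ 2
  b_2=3 ≤ 3
  b_3=3 ≤ 4
  b_4=4 ≤ 5
All bounds hold ⇒ YES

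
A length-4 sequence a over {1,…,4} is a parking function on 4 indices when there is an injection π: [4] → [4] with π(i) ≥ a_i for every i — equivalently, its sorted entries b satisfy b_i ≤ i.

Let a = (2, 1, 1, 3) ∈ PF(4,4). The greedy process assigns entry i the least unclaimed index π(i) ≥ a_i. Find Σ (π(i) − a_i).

Σπ = 4·5/2 = 10 (π permutes [4]); Σa = 2+1+1+3 = 7; disp = 10−7 = 3.

3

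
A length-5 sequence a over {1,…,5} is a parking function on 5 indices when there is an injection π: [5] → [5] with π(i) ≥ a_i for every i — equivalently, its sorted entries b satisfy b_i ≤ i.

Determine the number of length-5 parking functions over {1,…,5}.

#PF = (5+1−5)·(5+1)^{5−1} = 1 · 1296 = 1296
Check (1,3,3,5,2) → sorted (1,2,3,3,5): b_i ≤ i ∀i, a PF.

1296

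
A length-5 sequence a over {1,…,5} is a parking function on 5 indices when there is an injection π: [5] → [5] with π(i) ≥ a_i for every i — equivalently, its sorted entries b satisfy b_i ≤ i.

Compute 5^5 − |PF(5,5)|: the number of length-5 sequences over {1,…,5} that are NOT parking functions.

|PF(5,5)| = 1·6^4 = 1×1296 = 1296 [KW]
One tuple (5,5,2,3,5) → sorted (2,3,5,5,5): b_1=2>1, not a PF.
So 3125 − 1296 = 1829 fail.

1829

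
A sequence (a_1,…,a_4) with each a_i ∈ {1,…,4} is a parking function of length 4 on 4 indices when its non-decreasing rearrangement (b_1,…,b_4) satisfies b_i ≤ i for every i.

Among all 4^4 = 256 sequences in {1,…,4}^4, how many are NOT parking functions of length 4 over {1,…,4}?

Count = (5−4)·5^(4−1) = 1·125 = 125 (Pollak)
One tuple (4,3,1,4) → sorted (1,3,4,4): b_2=3>2, not a PF.
4^4 − 125 = 256 − 125 = 131

131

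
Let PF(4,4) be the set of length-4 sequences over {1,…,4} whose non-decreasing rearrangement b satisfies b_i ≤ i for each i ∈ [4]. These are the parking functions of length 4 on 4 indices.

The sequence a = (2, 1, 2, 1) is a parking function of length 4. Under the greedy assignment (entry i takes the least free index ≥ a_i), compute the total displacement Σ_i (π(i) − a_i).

Σπ(i) = 1+…+4 = 10; Σa = 2+1+2+1 = 6; disp = 10−6 = 4.

4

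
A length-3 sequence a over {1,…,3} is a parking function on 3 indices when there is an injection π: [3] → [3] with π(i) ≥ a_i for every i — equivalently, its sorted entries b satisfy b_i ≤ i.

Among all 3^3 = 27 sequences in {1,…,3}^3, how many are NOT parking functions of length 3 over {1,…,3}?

|PF(3,3)| = (3+1−3)·(3+1)^{3−1} = 1×16 = 16 (Pollak)
Check (3,3,1) → sorted (1,3,3): b_2=3>2, not a PF.
So 27 − 16 = 11 fail.

11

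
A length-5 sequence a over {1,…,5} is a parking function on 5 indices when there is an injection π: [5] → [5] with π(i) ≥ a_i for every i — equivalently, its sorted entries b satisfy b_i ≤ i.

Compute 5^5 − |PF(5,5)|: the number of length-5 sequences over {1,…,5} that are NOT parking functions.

1829

|PF| = (5−5+1)·(5+1)^(5−1) = 1·1296 = 1296 [KW]
Example (2,4,3,3,5) → sorted (2,3,3,4,5): b_1=2>1, not a PF.
Total 3125; non-PF = 3125−1296 = 1829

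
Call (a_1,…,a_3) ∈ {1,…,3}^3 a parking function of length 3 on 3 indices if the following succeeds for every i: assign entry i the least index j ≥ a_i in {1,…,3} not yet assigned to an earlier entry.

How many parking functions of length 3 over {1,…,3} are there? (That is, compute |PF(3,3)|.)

Count = (4−3)·4^(3−1) = 1×16 = 16 (Konheim–Weiss)
Check (1,3,1) → sorted (1,1,3): b_i ≤ i ∀i, a PF.

16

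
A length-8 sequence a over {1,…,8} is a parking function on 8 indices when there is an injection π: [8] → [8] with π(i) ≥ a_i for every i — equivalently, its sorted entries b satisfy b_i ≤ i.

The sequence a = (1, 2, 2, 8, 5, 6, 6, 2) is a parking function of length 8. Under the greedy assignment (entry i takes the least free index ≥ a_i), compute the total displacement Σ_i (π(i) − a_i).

Σπ = 8·9/2 = 36 (π permutes [8]); Σa = 1+2+2+8+5+6+6+2 = 32; disp = 36−32 = 4.

4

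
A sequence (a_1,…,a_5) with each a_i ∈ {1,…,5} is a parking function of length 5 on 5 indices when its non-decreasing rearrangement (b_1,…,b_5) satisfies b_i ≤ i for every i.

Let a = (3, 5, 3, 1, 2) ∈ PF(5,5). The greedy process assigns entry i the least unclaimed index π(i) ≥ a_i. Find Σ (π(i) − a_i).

Σπ = 15 ({1..5} each once); Σa = 3+5+3+1+2 = 14; disp = 15−14 = 1.

1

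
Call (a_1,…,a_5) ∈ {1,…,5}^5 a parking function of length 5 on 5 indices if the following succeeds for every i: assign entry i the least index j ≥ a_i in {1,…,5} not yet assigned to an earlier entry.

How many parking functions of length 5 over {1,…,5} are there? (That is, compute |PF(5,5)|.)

Count = (5+1−5)·(5+1)^{5−1} = 1 · 1296 = 1296
One tuple (4,1,2,2,5) → sorted (1,2,2,4,5): b_i ≤ i ∀i, a PF.

1296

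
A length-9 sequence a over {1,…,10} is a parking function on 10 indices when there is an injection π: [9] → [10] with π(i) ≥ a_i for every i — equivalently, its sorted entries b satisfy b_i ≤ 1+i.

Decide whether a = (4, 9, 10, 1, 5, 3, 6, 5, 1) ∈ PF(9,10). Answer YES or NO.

Sorted: b = (1, 1, 3, 4, 5, 5, 6, 9, 10).
  b_1=1 ≤ 2
  b_2=1 ≤ 3
  b_3=3 ≤ 4
  b_4=4 ≤ 5
  b_5=5 ≤ 6
  b_6=5 ≤ 7
  b_7=6 ≤ 8
  b_8=9 ≤ 9
  b_9=10 ≤ 10
All bounds hold ⇒ YES

YES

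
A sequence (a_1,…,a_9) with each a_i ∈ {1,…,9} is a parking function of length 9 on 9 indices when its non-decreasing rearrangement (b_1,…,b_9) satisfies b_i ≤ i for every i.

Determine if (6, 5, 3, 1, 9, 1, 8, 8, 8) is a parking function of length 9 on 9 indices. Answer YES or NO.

NO

Order a: b = (1, 1, 3, 5, 6, 8, 8, 8, 9).
  b_1=1 ≤ 1
  b_2=1 ≤ 2
  b_3=3 ≤ 3
  b_4=5 > 4
  fails at i=4 ⇒ NO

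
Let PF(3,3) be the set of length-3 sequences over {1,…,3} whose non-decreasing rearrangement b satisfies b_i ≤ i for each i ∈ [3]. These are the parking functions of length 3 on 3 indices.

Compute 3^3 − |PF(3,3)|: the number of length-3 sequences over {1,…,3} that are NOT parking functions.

11

#PF = (4−3)·4^(3−1) = 1 · 16 = 16
Example (2,3,3) → sorted (2,3,3): b_1=2>1, not a PF.
Total 27; non-PF = 27−16 = 11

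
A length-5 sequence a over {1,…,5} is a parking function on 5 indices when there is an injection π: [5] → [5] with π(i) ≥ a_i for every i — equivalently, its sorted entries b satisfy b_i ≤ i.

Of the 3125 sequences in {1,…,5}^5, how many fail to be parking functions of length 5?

1829

Count = (5+1−5)·(5+1)^{5−1} = 1×1296 = 1296
Example (5,5,2,2,2) → sorted (2,2,2,5,5): b_1=2>1, not a PF.
5^5 − 1296 = 3125 − 1296 = 1829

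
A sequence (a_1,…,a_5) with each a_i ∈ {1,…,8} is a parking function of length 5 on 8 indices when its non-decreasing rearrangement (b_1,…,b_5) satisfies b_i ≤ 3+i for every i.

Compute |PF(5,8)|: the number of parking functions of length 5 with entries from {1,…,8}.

Count = (8−5+1)·(8+1)^(5−1) = 4 · 6561 = 26244 (Pollak)
E.g. (1,4,2,3,1) → sorted (1,1,2,3,4): b_i ≤ 3+i ∀i, a PF.

26244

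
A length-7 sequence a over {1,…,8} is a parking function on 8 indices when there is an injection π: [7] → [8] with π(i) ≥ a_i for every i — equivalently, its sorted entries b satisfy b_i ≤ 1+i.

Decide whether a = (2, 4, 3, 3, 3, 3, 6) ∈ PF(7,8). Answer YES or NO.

YES

Sorted: b = (2, 3, 3, 3, 3, 4, 6).
  b_1=2 ≤ 2
  b_2=3 ≤ 3
  b_3=3 ≤ 4
  b_4=3 ≤ 5
  b_5=3 ≤ 6
  b_6=4 ≤ 7
  b_7=6 ≤ 8
All bounds hold ⇒ YES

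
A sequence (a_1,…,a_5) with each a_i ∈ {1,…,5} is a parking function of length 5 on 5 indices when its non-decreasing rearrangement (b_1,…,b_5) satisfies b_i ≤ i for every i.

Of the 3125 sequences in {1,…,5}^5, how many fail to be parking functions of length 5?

Count = (6−5)·6^(5−1) = 1 · 1296 = 1296 (Pollak)
One tuple (3,2,3,4,4) → sorted (2,3,3,4,4): b_1=2>1, not a PF.
So 3125 − 1296 = 1829 fail.

1829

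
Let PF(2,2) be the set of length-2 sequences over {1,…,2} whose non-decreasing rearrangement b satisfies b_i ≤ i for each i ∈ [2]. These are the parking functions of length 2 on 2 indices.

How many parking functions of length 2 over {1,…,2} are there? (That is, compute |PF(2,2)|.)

3

|PF| = 1·3^1 = 1×3 = 3 [KW]
E.g. (1,2) → sorted (1,2): b_i ≤ i ∀i, a PF.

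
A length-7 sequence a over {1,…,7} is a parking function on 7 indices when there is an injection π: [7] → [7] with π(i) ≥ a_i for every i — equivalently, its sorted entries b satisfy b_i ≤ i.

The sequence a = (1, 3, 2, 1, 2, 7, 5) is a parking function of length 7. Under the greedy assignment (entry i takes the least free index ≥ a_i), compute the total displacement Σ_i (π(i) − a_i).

7

Σπ(i) = 1+…+7 = 28; Σa = 1+3+2+1+2+7+5 = 21; disp = 28−21 = 7.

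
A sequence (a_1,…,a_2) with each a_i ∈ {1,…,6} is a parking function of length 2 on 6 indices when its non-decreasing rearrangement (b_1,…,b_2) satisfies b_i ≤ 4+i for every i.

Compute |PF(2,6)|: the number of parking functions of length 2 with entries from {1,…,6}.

35

|PF| = 5·7^1 = 5·7 = 35 (Pollak)
One tuple (6,4) → sorted (4,6): b_i ≤ 4+i ∀i, a PF.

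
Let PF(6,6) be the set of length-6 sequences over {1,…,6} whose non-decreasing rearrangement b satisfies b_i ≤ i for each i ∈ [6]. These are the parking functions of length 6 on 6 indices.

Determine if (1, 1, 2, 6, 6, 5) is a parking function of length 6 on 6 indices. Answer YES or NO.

NO

Order a: b = (1, 1, 2, 5, 6, 6).
  b_1=1 ≤ 1
  b_2=1 ≤ 2
  b_3=2 ≤ 3
  b_4=5 > 4
  fails at i=4 ⇒ NO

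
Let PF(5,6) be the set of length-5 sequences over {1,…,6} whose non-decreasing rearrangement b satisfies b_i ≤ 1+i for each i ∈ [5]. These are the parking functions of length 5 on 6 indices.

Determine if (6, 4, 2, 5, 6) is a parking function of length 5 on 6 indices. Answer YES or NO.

NO

Order a: b = (2, 4, 5, 6, 6).
  b_1=2 ≤ 2
  b_2=4 > 3
  fails at i=2 ⇒ NO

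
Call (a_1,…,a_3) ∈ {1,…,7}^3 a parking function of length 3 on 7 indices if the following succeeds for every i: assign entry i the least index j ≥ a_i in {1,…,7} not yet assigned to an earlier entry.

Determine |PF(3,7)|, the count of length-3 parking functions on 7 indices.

|PF(3,7)| = (7+1−3)·(7+1)^{3−1} = 5·64 = 320
Example (3,2,2) → sorted (2,2,3): b_i ≤ 4+i ∀i, a PF.

320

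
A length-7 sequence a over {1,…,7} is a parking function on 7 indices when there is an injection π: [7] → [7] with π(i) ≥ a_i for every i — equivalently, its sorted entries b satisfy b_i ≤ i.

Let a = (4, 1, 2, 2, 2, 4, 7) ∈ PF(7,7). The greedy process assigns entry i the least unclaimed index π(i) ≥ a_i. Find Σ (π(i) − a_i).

Σπ(i) = 1+…+7 = 28; Σa = 4+1+2+2+2+4+7 = 22; disp = 28−22 = 6.

6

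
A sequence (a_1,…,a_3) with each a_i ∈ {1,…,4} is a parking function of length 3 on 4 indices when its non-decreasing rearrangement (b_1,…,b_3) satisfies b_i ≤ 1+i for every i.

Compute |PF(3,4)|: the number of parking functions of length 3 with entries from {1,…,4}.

50

#PF = (4−3+1)·(4+1)^(3−1) = 2×25 = 50 (Pollak)
Example (2,1,4) → sorted (1,2,4): b_i ≤ 1+i ∀i, a PF.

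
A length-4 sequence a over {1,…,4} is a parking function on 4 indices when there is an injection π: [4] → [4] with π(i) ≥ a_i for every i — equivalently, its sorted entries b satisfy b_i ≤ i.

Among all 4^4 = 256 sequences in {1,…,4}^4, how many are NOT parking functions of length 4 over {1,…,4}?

131

|PF| = (5−4)·5^(4−1) = 1×125 = 125 (Konheim–Weiss)
One tuple (2,4,2,4) → sorted (2,2,4,4): b_1=2>1, not a PF.
Total 256; non-PF = 256−125 = 131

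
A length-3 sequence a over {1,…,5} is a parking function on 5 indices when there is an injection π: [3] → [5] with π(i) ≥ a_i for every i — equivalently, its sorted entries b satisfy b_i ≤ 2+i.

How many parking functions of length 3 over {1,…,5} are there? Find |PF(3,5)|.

#PF = (5−3+1)·(5+1)^(3−1) = 3·36 = 108 [KW]
E.g. (3,4,2) → sorted (2,3,4): b_i ≤ 2+i ∀i, a PF.

108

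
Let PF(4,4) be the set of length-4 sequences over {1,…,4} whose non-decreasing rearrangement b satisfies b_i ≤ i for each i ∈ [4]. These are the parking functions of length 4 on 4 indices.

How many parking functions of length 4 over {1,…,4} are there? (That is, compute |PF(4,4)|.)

125

|PF| = (4+1−4)·(4+1)^{4−1} = 1 · 125 = 125
Check (1,3,2,4) → sorted (1,2,3,4): b_i ≤ i ∀i, a PF.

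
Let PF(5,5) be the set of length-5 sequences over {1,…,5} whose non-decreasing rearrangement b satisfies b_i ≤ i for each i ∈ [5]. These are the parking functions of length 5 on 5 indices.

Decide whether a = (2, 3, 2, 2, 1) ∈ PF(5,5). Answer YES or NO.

Rearranged: b = (1, 2, 2, 2, 3).
  b_1=1 ≤ 1
  b_2=2 ≤ 2
  b_3=2 ≤ 3
  b_4=2 ≤ 4
  b_5=3 ≤ 5
All bounds hold ⇒ YES

YES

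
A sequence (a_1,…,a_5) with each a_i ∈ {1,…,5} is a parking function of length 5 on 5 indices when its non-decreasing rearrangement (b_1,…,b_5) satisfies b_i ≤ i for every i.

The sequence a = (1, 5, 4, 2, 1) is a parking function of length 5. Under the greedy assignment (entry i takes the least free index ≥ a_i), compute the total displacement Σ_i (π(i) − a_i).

Σπ = 5·6/2 = 15 (π permutes [5]); Σa = 1+5+4+2+1 = 13; disp = 15−13 = 2.

2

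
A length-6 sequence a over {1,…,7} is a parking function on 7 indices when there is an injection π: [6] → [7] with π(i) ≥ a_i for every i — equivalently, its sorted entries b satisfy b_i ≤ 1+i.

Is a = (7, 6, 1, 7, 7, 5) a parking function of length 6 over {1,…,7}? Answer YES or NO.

NO

Order a: b = (1, 5, 6, 7, 7, 7).
  b_1=1 ≤ 2
  b_2=5 > 3
  fails at i=2 ⇒ NO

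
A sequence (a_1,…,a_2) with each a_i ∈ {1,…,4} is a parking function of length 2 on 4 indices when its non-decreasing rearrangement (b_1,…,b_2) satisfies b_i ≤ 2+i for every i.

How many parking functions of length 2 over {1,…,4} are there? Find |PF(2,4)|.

Count = (5−2)·5^(2−1) = 3·5 = 15 (Konheim–Weiss)
Example (3,4) → sorted (3,4): b_i ≤ 2+i ∀i, a PF.

15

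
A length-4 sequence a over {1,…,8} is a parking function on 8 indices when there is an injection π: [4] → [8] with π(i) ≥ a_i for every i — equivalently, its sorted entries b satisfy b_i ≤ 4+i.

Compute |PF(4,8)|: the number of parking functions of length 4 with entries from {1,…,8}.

3645

|PF(4,8)| = (8+1−4)·(8+1)^{4−1} = 5×729 = 3645 (Pollak)
One tuple (2,4,6,3) → sorted (2,3,4,6): b_i ≤ 4+i ∀i, a PF.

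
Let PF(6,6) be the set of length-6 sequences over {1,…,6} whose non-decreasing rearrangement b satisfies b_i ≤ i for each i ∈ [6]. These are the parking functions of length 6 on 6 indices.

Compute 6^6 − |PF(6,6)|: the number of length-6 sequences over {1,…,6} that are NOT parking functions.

#PF = (6−6+1)·(6+1)^(6−1) = 1×16807 = 16807
One tuple (5,3,4,5,5,6) → sorted (3,4,5,5,5,6): b_1=3>1, not a PF.
6^6 − 16807 = 46656 − 16807 = 29849

29849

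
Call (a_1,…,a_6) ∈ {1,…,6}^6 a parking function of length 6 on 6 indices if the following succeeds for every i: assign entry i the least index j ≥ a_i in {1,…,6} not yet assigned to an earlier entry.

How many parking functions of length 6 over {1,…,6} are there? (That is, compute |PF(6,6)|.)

16807

#PF = 1·7^5 = 1·16807 = 16807 (Konheim–Weiss)
Check (1,6,1,4,1,2) → sorted (1,1,1,2,4,6): b_i ≤ i ∀i, a PF.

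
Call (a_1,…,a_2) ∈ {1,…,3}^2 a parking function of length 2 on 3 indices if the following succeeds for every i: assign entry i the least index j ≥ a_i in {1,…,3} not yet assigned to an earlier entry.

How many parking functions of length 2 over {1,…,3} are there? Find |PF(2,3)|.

|PF| = (3−2+1)·(3+1)^(2−1) = 2·4 = 8 (Pollak)
E.g. (1,3) → sorted (1,3): b_i ≤ 1+i ∀i, a PF.

8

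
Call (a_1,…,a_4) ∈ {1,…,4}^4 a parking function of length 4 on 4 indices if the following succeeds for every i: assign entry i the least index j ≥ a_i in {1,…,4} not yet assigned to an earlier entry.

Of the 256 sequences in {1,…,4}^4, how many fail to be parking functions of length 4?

131

#PF = (4−4+1)·(4+1)^(4−1) = 1·125 = 125
Check (2,2,4,4) → sorted (2,2,4,4): b_1=2>1, not a PF.
4^4 − 125 = 256 − 125 = 131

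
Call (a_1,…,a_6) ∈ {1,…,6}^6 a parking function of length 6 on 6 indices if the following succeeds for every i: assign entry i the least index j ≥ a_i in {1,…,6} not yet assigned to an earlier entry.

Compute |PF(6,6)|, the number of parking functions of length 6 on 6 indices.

16807

|PF(6,6)| = (6+1−6)·(6+1)^{6−1} = 1·16807 = 16807 (Pollak)
Check (1,1,1,5,1,5) → sorted (1,1,1,1,5,5): b_i ≤ i ∀i, a PF.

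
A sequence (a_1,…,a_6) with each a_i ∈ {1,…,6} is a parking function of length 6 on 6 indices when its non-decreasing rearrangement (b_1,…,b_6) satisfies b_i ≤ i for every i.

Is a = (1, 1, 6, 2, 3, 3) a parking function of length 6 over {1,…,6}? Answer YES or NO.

Sorted: b = (1, 1, 2, 3, 3, 6).
  b_1=1 ≤ 1
  b_2=1 ≤ 2
  b_3=2 ≤ 3
  b_4=3 ≤ 4
  b_5=3 ≤ 5
  b_6=6 ≤ 6
All bounds hold ⇒ YES

YES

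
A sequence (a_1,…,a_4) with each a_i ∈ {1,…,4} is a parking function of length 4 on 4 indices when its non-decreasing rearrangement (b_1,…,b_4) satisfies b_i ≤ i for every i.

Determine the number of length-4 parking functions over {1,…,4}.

Count = (4+1−4)·(4+1)^{4−1} = 1·125 = 125 (Konheim–Weiss)
Example (2,1,4,3) → sorted (1,2,3,4): b_i ≤ i ∀i, a PF.

125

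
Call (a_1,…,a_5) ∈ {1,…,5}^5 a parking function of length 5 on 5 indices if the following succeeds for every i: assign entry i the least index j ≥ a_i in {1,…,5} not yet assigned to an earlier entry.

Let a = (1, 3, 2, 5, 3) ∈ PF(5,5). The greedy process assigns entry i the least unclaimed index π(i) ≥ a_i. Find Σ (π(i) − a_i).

Σπ(i) = 1+…+5 = 15; Σa = 1+3+2+5+3 = 14; disp = 15−14 = 1.

1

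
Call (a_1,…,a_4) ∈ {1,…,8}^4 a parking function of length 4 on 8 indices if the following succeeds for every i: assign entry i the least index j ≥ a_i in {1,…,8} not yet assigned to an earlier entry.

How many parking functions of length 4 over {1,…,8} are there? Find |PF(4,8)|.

#PF = (8+1−4)·(8+1)^{4−1} = 5·729 = 3645 (Konheim–Weiss)
E.g. (6,7,1,4) → sorted (1,4,6,7): b_i ≤ 4+i ∀i, a PF.

3645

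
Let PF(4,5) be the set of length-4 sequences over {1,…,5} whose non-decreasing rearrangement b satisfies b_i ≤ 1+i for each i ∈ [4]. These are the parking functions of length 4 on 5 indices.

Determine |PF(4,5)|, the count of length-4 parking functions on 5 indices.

|PF(4,5)| = 2·6^3 = 2×216 = 432
Example (4,3,2,2) → sorted (2,2,3,4): b_i ≤ 1+i ∀i, a PF.

432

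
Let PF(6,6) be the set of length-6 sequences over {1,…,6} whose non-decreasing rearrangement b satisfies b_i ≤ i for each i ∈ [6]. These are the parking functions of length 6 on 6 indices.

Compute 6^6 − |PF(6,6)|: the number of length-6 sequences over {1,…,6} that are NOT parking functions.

29849

#PF = (6−6+1)·(6+1)^(6−1) = 1 · 16807 = 16807 [KW]
E.g. (1,5,4,6,5,3) → sorted (1,3,4,5,5,6): b_2=3>2, not a PF.
6^6 − 16807 = 46656 − 16807 = 29849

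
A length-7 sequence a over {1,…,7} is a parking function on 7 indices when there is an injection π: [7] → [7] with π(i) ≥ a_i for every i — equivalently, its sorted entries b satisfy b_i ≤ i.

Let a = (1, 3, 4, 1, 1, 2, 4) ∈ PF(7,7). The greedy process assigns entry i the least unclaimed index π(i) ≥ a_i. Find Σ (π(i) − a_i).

Σπ(i) = 1+…+7 = 28; Σa = 1+3+4+1+1+2+4 = 16; disp = 28−16 = 12.

12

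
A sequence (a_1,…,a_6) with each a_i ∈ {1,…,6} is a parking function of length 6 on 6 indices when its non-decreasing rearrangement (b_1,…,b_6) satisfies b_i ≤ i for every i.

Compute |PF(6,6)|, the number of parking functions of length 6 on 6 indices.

#PF = (6−6+1)·(6+1)^(6−1) = 1·16807 = 16807 (Konheim–Weiss)
One tuple (2,6,1,2,3,4) → sorted (1,2,2,3,4,6): b_i ≤ i ∀i, a PF.

16807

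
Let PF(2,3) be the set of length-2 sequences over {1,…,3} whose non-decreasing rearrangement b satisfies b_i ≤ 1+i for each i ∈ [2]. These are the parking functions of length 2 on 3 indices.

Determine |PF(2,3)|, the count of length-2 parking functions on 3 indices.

8

#PF = 2·4^1 = 2·4 = 8
One tuple (1,2) → sorted (1,2): b_i ≤ 1+i ∀i, a PF.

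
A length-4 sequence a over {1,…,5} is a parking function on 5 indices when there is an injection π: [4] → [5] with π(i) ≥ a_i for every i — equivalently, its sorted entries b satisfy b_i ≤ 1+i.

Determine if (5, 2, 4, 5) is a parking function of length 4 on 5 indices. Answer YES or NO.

Order a: b = (2, 4, 5, 5).
  b_1=2 ≤ 2
  b_2=4 > 3
  fails at i=2 ⇒ NO

NO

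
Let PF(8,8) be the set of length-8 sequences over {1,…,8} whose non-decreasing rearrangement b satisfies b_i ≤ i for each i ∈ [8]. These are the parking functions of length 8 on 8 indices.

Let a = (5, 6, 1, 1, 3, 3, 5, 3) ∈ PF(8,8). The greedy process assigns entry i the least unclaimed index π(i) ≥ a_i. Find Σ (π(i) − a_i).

Σπ = 8·9/2 = 36 (π permutes [8]); Σa = 5+6+1+1+3+3+5+3 = 27; disp = 36−27 = 9.

9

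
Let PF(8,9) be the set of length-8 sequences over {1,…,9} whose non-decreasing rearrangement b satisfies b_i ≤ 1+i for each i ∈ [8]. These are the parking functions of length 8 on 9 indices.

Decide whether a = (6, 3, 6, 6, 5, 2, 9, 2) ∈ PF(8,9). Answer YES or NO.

YES

Rearranged: b = (2, 2, 3, 5, 6, 6, 6, 9).
  b_1=2 ≤ 2
  b_2=2 ≤ 3
  b_3=3 ≤ 4
  b_4=5 ≤ 5
  b_5=6 ≤ 6
  b_6=6 ≤ 7
  b_7=6 ≤ 8
  b_8=9 ≤ 9
All bounds hold ⇒ YES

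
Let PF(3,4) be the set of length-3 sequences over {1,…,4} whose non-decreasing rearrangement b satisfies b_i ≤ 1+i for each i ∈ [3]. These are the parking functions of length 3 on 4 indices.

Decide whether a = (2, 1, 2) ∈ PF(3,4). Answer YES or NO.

YES

Sorted: b = (1, 2, 2).
  b_1=1 ≤ 2
  b_2=2 ≤ 3
  b_3=2 ≤ 4
All bounds hold ⇒ YES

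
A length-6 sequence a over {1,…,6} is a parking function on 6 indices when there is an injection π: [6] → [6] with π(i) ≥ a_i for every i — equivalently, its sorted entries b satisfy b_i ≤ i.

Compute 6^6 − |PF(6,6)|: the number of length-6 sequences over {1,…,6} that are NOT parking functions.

Count = (7−6)·7^(6−1) = 1×16807 = 16807 (Konheim–Weiss)
One tuple (6,3,2,6,6,4) → sorted (2,3,4,6,6,6): b_1=2>1, not a PF.
Total 46656; non-PF = 46656−16807 = 29849

29849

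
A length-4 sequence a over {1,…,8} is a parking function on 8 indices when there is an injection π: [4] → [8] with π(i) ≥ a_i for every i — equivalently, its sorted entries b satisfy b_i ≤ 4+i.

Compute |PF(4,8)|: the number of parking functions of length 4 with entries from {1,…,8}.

|PF| = 5·9^3 = 5·729 = 3645 [KW]
One tuple (4,5,2,4) → sorted (2,4,4,5): b_i ≤ 4+i ∀i, a PF.

3645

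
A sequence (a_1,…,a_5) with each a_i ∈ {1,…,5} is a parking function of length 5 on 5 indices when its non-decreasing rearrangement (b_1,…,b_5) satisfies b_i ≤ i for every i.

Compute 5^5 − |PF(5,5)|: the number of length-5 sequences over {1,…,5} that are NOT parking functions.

1829

|PF(5,5)| = 1·6^4 = 1·1296 = 1296
E.g. (5,5,3,3,2) → sorted (2,3,3,5,5): b_1=2>1, not a PF.
5^5 − 1296 = 3125 − 1296 = 1829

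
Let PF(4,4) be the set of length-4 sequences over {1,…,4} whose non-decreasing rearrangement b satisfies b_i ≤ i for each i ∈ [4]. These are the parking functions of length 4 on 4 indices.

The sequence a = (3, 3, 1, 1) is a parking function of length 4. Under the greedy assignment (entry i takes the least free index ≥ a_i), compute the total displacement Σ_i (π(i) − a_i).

2

Σπ = 4·5/2 = 10 (π permutes [4]); Σa = 3+3+1+1 = 8; disp = 10−8 = 2.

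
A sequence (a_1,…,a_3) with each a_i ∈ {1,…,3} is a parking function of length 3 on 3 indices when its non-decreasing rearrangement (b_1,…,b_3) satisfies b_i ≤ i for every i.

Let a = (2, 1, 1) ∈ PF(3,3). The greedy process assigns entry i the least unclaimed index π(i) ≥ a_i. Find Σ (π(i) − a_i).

Σπ(i) = 1+…+3 = 6; Σa = 2+1+1 = 4; disp = 6−4 = 2.

2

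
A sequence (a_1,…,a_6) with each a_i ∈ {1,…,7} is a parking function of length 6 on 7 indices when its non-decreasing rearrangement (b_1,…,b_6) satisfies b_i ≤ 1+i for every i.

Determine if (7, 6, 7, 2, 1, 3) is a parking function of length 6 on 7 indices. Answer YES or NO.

NO

Rearranged: b = (1, 2, 3, 6, 7, 7).
  b_1=1 ≤ 2
  b_2=2 ≤ 3
  b_3=3 ≤ 4
  b_4=6 > 5
  fails at i=4 ⇒ NO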